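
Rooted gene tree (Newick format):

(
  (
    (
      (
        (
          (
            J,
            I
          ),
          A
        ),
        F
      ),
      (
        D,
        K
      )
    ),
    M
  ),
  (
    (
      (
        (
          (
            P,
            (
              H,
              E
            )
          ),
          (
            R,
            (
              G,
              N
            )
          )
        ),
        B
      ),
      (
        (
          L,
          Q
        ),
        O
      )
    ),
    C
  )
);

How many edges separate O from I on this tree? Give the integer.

10

The MRCA of O and I is the root of the tree.
From O up to that node: 4 branches. From I up to the same node: 6 branches. Total: 4 + 6 = 10.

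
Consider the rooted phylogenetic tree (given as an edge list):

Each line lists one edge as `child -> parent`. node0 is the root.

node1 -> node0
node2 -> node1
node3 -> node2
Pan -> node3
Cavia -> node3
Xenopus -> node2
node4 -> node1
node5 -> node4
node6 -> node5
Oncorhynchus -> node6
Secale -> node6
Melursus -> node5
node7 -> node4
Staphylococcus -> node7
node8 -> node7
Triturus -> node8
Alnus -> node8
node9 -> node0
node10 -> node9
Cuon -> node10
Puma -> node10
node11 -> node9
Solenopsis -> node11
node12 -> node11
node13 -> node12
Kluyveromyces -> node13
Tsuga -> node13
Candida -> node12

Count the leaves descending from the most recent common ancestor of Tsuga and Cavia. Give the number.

The MRCA of Tsuga and Cavia is the root, so the clade is the entire tree.
That clade contains 15 terminal taxa: Alnus, Candida, Cavia, Cuon, Kluyveromyces, Melursus, Oncorhynchus, Pan, Puma, Secale, Solenopsis, Staphylococcus, Triturus, Tsuga, Xenopus.

15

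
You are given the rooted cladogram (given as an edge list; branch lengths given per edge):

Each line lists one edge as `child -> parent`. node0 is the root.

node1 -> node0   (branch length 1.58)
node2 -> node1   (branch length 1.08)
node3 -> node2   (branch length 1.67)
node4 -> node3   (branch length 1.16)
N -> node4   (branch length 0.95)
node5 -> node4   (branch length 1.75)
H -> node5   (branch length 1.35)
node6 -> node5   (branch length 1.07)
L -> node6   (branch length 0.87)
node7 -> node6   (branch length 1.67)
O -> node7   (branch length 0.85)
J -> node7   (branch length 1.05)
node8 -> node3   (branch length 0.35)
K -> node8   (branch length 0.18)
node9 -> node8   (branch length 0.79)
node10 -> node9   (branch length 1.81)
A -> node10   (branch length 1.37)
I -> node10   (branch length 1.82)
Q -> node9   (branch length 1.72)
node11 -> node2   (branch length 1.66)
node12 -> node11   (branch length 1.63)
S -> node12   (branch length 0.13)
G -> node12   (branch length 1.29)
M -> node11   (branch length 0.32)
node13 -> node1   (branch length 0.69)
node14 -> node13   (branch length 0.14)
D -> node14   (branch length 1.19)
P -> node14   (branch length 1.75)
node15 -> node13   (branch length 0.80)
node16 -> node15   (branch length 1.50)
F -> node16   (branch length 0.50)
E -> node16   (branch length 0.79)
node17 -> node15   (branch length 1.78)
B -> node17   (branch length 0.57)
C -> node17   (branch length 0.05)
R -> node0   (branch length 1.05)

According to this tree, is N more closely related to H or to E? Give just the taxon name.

H

The MRCA of N and H subtends (N,(H,(L,(O,J)))) (5 taxa).
The MRCA of N and E subtends ((((N,(H,(L,(O,J)))),(K,((A,I),Q))),((S,G),M)),((D,P),((F,E),(B,C)))) (18 taxa).
The first is nested inside the second, so N shares a more recent common ancestor with H.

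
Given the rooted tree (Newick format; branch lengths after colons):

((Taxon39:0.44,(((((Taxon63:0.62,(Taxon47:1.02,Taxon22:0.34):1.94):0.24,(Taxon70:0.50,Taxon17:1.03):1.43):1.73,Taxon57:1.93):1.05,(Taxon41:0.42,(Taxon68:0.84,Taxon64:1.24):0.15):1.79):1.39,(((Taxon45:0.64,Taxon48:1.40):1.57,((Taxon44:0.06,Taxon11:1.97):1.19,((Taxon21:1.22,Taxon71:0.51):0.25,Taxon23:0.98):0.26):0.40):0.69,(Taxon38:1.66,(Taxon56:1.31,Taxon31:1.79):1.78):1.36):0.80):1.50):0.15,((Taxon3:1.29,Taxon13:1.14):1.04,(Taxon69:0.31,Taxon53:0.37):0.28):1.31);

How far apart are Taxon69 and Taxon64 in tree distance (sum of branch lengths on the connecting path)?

8.12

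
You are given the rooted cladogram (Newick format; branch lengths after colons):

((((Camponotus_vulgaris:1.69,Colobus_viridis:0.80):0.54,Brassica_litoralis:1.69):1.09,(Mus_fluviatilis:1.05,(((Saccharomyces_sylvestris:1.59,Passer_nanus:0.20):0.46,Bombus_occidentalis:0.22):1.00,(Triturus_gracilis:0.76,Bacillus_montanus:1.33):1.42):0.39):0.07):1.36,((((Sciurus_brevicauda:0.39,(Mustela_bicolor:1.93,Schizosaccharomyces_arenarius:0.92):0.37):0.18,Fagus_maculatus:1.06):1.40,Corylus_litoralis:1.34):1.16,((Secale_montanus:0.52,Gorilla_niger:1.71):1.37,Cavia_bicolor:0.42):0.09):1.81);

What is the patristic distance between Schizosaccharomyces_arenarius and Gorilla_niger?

7.20

The path runs Schizosaccharomyces_arenarius → … → MRCA → … → Gorilla_niger; the MRCA is the node subtending ((((Sciurus_brevicauda,(Mustela_bicolor,Schizosaccharomyces_arenarius)),Fagus_maculatus),Corylus_litoralis),((Secale_montanus,Gorilla_niger),Cavia_bicolor)).
Branch lengths along that path: 0.92 + 0.37 + 0.18 + 1.40 + 1.16 + 0.09 + 1.37 + 1.71 = 7.20.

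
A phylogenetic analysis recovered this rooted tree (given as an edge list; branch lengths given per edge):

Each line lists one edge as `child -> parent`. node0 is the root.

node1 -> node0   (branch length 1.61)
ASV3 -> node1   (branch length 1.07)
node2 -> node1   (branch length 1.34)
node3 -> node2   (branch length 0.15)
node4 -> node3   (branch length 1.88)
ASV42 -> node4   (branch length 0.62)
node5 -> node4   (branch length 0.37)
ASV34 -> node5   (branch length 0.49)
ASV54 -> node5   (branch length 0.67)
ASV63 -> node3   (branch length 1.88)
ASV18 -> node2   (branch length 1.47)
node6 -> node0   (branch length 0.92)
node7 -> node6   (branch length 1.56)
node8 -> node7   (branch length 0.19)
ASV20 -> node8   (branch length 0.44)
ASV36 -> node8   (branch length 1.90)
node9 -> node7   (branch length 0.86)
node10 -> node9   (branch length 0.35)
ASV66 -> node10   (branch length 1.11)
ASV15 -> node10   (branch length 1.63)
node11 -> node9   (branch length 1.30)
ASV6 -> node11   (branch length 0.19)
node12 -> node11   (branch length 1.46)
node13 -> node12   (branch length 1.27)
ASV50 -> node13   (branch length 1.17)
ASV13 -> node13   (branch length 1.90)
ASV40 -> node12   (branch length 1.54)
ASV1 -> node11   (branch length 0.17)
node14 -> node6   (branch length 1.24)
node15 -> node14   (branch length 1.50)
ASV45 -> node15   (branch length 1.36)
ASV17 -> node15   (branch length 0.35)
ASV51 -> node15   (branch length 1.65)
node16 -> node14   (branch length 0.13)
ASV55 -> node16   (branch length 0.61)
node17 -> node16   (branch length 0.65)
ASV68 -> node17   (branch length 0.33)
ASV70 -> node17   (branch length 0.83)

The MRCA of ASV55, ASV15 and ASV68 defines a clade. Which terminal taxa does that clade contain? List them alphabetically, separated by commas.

Tracing ASV55: it sits inside (ASV55,(ASV68,ASV70)).
Tracing ASV15: it sits inside (ASV66,ASV15).
Tracing ASV68: it sits inside (ASV68,ASV70).
The smallest clade enclosing all 3 is (((ASV20,ASV36),((ASV66,ASV15),(ASV6,((ASV50,ASV13),ASV40),ASV1))),((ASV45,ASV17,ASV51),(ASV55,(ASV68,ASV70)))); the answer is its 15 terminal taxa in alphabetical order.

ASV1, ASV13, ASV15, ASV17, ASV20, ASV36, ASV40, ASV45, ASV50, ASV51, ASV55, ASV6, ASV66, ASV68, ASV70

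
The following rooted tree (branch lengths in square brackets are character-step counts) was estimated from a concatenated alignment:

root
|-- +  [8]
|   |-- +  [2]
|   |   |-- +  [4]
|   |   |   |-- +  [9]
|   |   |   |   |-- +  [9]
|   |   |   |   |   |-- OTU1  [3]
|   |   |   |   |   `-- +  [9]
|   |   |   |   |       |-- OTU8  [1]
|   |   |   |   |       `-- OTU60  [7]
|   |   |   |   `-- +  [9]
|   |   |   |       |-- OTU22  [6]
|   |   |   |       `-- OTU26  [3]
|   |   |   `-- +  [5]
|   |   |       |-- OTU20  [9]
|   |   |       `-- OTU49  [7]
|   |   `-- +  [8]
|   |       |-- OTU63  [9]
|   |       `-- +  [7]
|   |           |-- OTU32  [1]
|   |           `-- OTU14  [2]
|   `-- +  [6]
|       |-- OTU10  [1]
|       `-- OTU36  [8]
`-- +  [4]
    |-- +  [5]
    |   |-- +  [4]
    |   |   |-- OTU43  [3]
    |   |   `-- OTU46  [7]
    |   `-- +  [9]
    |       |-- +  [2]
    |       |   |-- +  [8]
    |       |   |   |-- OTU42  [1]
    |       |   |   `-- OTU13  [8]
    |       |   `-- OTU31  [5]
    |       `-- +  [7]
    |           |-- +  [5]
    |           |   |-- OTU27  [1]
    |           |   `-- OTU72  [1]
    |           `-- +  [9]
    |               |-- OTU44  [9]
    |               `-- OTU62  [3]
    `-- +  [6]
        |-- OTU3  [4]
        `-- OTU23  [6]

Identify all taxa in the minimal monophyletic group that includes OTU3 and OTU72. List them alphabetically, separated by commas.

OTU13, OTU23, OTU27, OTU3, OTU31, OTU42, OTU43, OTU44, OTU46, OTU62, OTU72

Tracing OTU3: it sits inside (OTU3,OTU23).
Tracing OTU72: it sits inside (OTU27,OTU72).
The smallest clade enclosing both is (((OTU43,OTU46),(((OTU42,OTU13),OTU31),((OTU27,OTU72),(OTU44,OTU62)))),(OTU3,OTU23)); the answer is its 11 terminal taxa in alphabetical order.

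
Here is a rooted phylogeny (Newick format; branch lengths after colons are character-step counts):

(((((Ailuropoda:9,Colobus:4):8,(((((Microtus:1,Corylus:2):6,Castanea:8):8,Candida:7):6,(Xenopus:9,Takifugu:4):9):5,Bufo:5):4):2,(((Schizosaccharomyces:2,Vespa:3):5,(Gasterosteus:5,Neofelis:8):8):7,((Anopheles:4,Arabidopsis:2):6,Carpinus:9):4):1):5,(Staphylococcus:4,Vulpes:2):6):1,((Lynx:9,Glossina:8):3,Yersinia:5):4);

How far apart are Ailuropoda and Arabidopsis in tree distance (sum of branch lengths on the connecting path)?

32

The path runs Ailuropoda → … → MRCA → … → Arabidopsis; the MRCA is the node subtending (((Ailuropoda,Colobus),(((((Microtus,Corylus),Castanea),Candida),(Xenopus,Takifugu)),Bufo)),(((Schizosaccharomyces,Vespa),(Gasterosteus,Neofelis)),((Anopheles,Arabidopsis),Carpinus))).
Branch lengths along that path: 9 + 8 + 2 + 1 + 4 + 6 + 2 = 32.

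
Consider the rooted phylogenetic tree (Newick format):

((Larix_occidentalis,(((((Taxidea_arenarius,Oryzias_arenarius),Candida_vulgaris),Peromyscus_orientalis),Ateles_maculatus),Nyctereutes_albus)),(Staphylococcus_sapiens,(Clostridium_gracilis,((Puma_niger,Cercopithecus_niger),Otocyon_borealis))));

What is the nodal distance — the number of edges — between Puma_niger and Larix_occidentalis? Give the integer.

7

The MRCA of Puma_niger and Larix_occidentalis is the root of the tree.
From Puma_niger up to that node: 5 branches. From Larix_occidentalis up to the same node: 2 branches. Total: 5 + 2 = 7.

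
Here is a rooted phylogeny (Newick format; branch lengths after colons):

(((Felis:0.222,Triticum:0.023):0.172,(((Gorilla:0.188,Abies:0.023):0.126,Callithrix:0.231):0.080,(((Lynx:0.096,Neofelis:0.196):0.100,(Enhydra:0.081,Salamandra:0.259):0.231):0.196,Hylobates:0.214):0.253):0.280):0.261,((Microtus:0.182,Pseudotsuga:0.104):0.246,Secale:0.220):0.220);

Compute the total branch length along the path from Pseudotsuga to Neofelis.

The path runs Pseudotsuga → … → MRCA → … → Neofelis; the MRCA is the root of the tree.
Branch lengths along that path: 0.104 + 0.246 + 0.220 + 0.261 + 0.280 + 0.253 + 0.196 + 0.100 + 0.196 = 1.856.

1.856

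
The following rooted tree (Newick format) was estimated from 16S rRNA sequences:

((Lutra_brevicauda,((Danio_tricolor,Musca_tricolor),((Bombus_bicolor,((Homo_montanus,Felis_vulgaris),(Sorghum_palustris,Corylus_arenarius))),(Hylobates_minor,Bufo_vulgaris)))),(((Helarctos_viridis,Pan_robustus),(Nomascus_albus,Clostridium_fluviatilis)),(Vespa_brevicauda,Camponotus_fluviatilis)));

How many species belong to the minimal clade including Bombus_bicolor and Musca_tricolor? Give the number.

The MRCA of Bombus_bicolor and Musca_tricolor is the node subtending ((Danio_tricolor,Musca_tricolor),((Bombus_bicolor,((Homo_montanus,Felis_vulgaris),(Sorghum_palustris,Corylus_arenarius))),(Hylobates_minor,Bufo_vulgaris))).
That clade contains 9 terminal taxa: Bombus_bicolor, Bufo_vulgaris, Corylus_arenarius, Danio_tricolor, Felis_vulgaris, Homo_montanus, Hylobates_minor, Musca_tricolor, Sorghum_palustris.

9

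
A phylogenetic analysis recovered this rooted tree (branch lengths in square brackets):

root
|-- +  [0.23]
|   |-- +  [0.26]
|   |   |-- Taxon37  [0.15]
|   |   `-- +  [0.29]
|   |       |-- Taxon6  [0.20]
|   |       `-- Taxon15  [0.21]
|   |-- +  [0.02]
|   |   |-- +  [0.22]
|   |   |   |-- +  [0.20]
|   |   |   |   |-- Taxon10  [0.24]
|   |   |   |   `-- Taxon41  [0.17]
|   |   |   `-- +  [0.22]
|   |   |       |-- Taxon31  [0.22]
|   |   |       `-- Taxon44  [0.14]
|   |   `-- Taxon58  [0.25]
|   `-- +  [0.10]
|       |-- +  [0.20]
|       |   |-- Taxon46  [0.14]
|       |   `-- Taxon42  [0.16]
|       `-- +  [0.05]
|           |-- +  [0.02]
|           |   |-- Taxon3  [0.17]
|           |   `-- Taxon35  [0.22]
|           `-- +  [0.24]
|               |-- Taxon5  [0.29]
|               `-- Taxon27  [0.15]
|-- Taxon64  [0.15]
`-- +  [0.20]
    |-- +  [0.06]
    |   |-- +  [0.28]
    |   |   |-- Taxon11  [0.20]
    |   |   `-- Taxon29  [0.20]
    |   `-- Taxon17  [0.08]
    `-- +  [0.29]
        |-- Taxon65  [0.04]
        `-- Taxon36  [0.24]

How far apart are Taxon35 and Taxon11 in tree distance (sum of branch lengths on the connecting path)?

1.36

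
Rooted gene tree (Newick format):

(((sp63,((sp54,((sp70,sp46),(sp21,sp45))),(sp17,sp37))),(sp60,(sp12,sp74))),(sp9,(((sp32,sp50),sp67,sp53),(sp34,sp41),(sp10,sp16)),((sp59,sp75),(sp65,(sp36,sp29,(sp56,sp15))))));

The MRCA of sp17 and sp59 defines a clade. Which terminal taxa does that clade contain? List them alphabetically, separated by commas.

Tracing sp17: it sits inside (sp17,sp37).
Tracing sp59: it sits inside (sp59,sp75).
The smallest clade enclosing both is the whole tree (their MRCA is the root), so the answer is all 27 tips in alphabetical order.

sp10, sp12, sp15, sp16, sp17, sp21, sp29, sp32, sp34, sp36, sp37, sp41, sp45, sp46, sp50, sp53, sp54, sp56, sp59, sp60, sp63, sp65, sp67, sp70, sp74, sp75, sp9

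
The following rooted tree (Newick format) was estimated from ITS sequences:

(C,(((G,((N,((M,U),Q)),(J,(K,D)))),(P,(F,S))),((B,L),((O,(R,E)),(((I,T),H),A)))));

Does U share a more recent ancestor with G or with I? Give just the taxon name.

G

The MRCA of U and G subtends (G,((N,((M,U),Q)),(J,(K,D)))) (8 taxa).
The MRCA of U and I subtends (((G,((N,((M,U),Q)),(J,(K,D)))),(P,(F,S))),((B,L),((O,(R,E)),(((I,T),H),A)))) (20 taxa).
The first is nested inside the second, so U shares a more recent common ancestor with G.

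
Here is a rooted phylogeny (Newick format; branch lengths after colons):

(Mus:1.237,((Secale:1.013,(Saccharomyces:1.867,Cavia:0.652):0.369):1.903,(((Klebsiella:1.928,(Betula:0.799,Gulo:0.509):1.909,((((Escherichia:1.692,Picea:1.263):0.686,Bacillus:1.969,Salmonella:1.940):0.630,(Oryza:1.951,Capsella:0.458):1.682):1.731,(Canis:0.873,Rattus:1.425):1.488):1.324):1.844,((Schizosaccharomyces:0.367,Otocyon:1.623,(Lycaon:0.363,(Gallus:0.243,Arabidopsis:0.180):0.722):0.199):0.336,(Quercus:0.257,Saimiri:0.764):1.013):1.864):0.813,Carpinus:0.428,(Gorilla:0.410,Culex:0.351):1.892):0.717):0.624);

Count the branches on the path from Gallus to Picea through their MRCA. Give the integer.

11

The MRCA of Gallus and Picea is the node subtending ((Klebsiella,(Betula,Gulo),((((Escherichia,Picea),Bacillus,Salmonella),(Oryza,Capsella)),(Canis,Rattus))),((Schizosaccharomyces,Otocyon,(Lycaon,(Gallus,Arabidopsis))),(Quercus,Saimiri))).
From Gallus up to that node: 5 branches. From Picea up to the same node: 6 branches. Total: 5 + 6 = 11.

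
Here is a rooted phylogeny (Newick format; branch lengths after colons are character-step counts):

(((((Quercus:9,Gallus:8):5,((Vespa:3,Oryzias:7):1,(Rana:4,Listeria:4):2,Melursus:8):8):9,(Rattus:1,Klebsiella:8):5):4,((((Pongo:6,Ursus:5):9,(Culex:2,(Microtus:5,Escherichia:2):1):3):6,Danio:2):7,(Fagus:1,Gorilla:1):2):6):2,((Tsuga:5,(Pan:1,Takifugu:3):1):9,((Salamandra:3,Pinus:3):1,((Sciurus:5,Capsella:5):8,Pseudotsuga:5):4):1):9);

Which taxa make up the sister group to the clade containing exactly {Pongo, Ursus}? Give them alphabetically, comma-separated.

The clade containing exactly {Pongo, Ursus} attaches to the tree at the node subtending ((Pongo,Ursus),(Culex,(Microtus,Escherichia))).
The other lineage descending from that same node — the sister group — is (Culex,(Microtus,Escherichia)); its 3 tips in alphabetical order are the answer.

Culex, Escherichia, Microtus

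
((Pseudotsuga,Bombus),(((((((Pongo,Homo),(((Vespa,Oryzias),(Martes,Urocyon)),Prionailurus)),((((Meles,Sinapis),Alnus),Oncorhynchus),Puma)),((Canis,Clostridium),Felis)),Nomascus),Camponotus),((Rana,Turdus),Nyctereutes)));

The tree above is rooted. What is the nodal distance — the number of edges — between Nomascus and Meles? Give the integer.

The MRCA of Nomascus and Meles is the node subtending (((((Pongo,Homo),(((Vespa,Oryzias),(Martes,Urocyon)),Prionailurus)),((((Meles,Sinapis),Alnus),Oncorhynchus),Puma)),((Canis,Clostridium),Felis)),Nomascus).
From Nomascus up to that node: 1 branch. From Meles up to the same node: 7 branches. Total: 1 + 7 = 8.

8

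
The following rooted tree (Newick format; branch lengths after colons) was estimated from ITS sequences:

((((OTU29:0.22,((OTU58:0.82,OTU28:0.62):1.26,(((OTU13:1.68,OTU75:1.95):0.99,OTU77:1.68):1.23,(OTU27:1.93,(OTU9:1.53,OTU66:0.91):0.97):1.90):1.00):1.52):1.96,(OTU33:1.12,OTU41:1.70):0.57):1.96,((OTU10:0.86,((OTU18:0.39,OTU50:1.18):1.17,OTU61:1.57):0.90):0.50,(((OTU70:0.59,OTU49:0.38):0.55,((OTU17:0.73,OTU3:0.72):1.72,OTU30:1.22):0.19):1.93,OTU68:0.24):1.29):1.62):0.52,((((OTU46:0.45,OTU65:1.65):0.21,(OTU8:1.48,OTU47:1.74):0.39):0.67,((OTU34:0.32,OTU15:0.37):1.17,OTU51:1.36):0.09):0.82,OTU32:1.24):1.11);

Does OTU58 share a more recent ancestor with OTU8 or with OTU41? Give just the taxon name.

The MRCA of OTU58 and OTU41 subtends ((OTU29,((OTU58,OTU28),(((OTU13,OTU75),OTU77),(OTU27,(OTU9,OTU66))))),(OTU33,OTU41)) (11 taxa).
The MRCA of OTU58 and OTU8 is the root, subtending the entire tree (29 taxa).
The first is nested inside the second, so OTU58 shares a more recent common ancestor with OTU41.

OTU41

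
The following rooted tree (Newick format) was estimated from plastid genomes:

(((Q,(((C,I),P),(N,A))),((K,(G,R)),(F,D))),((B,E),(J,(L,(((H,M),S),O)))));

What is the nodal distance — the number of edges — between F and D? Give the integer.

2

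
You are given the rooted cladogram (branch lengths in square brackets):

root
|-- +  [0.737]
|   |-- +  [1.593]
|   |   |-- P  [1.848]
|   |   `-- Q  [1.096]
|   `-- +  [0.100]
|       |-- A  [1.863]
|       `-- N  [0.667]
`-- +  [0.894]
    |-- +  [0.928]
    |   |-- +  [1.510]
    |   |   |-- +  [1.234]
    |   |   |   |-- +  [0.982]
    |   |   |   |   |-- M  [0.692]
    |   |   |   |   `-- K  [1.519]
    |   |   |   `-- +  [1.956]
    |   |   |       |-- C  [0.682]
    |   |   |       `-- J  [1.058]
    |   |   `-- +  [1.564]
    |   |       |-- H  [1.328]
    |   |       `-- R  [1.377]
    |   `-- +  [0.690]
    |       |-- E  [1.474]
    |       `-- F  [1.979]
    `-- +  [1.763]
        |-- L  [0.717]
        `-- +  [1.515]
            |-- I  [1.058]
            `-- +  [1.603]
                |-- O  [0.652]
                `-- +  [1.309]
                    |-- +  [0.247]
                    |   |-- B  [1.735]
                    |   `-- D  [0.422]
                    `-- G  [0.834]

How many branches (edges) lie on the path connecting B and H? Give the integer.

10

The MRCA of B and H is the node subtending (((((M,K),(C,J)),(H,R)),(E,F)),(L,(I,(O,((B,D),G))))).
From B up to that node: 6 branches. From H up to the same node: 4 branches. Total: 6 + 4 = 10.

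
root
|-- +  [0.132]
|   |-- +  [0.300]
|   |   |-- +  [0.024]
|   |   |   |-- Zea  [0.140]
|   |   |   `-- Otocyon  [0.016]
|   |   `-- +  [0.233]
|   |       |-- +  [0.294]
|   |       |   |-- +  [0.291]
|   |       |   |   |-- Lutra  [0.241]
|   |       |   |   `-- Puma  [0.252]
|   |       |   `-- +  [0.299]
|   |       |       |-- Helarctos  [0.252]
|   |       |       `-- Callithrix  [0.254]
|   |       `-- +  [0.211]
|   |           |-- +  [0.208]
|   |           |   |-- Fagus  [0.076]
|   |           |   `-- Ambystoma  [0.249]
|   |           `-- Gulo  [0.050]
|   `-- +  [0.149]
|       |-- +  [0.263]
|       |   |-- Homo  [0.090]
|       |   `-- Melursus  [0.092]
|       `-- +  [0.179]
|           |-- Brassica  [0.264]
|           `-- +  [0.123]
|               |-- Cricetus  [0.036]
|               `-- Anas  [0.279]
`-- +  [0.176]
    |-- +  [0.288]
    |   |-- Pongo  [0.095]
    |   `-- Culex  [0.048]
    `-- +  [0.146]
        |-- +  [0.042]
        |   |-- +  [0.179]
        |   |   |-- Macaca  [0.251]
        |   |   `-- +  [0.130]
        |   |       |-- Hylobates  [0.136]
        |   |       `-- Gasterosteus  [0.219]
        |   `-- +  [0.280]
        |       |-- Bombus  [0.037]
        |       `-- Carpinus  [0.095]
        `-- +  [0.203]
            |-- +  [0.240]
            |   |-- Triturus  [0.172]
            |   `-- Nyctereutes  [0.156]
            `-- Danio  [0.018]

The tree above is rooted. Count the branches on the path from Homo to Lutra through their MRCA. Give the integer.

The MRCA of Homo and Lutra is the node subtending (((Zea,Otocyon),(((Lutra,Puma),(Helarctos,Callithrix)),((Fagus,Ambystoma),Gulo))),((Homo,Melursus),(Brassica,(Cricetus,Anas)))).
From Homo up to that node: 3 branches. From Lutra up to the same node: 5 branches. Total: 3 + 5 = 8.

8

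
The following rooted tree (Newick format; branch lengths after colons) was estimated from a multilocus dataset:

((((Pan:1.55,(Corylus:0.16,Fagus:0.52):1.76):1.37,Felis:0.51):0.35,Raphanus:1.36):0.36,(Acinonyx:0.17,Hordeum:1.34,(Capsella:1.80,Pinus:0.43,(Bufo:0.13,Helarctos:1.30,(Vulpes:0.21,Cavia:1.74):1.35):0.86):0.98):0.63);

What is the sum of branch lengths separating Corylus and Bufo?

The path runs Corylus → … → MRCA → … → Bufo; the MRCA is the root of the tree.
Branch lengths along that path: 0.16 + 1.76 + 1.37 + 0.35 + 0.36 + 0.63 + 0.98 + 0.86 + 0.13 = 6.60.

6.60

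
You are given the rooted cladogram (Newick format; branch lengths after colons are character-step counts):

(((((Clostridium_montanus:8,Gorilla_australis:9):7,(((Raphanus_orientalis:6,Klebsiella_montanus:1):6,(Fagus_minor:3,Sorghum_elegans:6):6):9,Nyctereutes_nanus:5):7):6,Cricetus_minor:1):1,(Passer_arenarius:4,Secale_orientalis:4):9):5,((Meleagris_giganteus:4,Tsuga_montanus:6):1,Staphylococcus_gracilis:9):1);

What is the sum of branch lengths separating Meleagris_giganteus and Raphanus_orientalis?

46

The path runs Meleagris_giganteus → … → MRCA → … → Raphanus_orientalis; the MRCA is the root of the tree.
Branch lengths along that path: 4 + 1 + 1 + 5 + 1 + 6 + 7 + 9 + 6 + 6 = 46.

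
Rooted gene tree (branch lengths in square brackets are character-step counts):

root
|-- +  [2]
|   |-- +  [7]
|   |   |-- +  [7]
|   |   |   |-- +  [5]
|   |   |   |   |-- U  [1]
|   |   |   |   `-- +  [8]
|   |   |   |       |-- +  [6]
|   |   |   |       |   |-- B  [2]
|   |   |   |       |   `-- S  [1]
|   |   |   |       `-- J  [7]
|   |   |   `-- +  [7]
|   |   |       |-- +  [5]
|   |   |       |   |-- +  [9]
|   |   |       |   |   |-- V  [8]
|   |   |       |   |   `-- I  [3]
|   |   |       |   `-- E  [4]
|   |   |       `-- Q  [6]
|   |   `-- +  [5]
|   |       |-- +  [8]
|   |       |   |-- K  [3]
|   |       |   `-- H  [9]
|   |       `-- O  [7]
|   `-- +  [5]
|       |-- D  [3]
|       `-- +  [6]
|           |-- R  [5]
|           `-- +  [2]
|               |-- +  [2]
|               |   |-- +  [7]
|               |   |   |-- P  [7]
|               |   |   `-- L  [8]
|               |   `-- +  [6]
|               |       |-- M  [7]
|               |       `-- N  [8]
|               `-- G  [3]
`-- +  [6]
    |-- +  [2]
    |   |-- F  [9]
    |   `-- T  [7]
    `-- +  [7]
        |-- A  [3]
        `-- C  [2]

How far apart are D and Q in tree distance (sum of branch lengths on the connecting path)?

35

The path runs D → … → MRCA → … → Q; the MRCA is the node subtending ((((U,((B,S),J)),(((V,I),E),Q)),((K,H),O)),(D,(R,(((P,L),(M,N)),G)))).
Branch lengths along that path: 3 + 5 + 7 + 7 + 7 + 6 = 35.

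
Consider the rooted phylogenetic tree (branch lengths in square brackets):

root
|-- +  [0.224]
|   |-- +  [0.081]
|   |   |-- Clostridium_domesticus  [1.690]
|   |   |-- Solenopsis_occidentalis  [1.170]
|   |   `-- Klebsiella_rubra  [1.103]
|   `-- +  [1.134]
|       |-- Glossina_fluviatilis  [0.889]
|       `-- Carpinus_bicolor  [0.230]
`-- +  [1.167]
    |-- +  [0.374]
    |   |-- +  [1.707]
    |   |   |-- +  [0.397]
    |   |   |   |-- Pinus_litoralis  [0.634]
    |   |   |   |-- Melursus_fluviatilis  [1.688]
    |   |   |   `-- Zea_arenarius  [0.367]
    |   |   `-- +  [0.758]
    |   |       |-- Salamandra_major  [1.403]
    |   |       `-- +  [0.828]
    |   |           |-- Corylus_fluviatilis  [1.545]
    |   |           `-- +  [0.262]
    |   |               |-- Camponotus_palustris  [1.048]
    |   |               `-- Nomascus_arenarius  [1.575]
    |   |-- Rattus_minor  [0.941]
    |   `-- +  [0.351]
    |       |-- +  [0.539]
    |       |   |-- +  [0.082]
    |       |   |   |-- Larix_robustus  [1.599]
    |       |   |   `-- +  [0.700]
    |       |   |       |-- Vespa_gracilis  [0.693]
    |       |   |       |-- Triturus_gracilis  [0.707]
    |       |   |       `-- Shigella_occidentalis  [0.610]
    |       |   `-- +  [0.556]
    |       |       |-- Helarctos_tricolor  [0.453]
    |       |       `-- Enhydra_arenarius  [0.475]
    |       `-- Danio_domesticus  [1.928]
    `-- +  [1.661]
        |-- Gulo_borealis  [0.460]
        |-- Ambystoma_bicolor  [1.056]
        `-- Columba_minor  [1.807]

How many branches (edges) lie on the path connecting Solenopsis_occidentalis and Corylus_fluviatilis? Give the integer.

9

The MRCA of Solenopsis_occidentalis and Corylus_fluviatilis is the root of the tree.
From Solenopsis_occidentalis up to that node: 3 branches. From Corylus_fluviatilis up to the same node: 6 branches. Total: 3 + 6 = 9.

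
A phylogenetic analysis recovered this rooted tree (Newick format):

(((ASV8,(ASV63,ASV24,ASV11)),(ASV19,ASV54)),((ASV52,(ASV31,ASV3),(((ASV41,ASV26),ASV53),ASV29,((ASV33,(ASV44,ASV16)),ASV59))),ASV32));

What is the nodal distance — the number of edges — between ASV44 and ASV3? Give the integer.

The MRCA of ASV44 and ASV3 is the node subtending (ASV52,(ASV31,ASV3),(((ASV41,ASV26),ASV53),ASV29,((ASV33,(ASV44,ASV16)),ASV59))).
From ASV44 up to that node: 5 branches. From ASV3 up to the same node: 2 branches. Total: 5 + 2 = 7.

7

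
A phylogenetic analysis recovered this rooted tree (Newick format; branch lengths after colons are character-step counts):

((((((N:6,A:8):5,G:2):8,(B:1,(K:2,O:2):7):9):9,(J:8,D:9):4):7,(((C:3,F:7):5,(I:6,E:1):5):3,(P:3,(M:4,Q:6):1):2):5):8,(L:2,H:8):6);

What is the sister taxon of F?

F attaches to the tree at the node subtending (C,F).
The other lineage descending from that same node — the sister group — is the single tip C.

C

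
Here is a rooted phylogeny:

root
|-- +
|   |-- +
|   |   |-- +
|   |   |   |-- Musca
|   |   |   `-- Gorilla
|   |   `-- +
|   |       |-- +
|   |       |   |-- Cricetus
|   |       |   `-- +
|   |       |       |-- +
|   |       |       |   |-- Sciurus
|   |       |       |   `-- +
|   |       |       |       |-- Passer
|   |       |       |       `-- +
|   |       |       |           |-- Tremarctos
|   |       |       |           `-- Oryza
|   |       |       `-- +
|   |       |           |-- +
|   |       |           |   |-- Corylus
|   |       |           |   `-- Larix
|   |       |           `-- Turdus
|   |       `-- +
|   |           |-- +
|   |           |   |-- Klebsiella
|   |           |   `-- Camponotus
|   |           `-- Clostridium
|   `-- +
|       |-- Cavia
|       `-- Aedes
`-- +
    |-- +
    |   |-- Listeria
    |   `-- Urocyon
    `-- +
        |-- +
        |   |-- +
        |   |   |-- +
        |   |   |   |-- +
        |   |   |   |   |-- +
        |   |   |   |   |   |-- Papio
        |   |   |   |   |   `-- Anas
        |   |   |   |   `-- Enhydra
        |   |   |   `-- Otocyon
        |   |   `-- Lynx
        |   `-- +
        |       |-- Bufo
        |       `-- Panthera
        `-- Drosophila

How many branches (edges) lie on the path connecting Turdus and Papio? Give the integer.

15

The MRCA of Turdus and Papio is the root of the tree.
From Turdus up to that node: 7 branches. From Papio up to the same node: 8 branches. Total: 7 + 8 = 15.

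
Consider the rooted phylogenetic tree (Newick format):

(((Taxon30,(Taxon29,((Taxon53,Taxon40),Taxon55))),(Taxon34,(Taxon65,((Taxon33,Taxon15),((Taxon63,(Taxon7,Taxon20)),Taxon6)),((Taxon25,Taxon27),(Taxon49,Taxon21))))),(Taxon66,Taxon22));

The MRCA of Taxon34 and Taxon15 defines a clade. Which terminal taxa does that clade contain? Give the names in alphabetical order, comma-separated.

Tracing Taxon34: it sits inside (Taxon34,(Taxon65,((Taxon33,Taxon15),((Taxon63,(Taxon7,Taxon20)),Taxon6)),((Taxon25,Taxon27),(Taxon49,Taxon21)))).
Tracing Taxon15: it sits inside (Taxon33,Taxon15).
The smallest clade enclosing both is (Taxon34,(Taxon65,((Taxon33,Taxon15),((Taxon63,(Taxon7,Taxon20)),Taxon6)),((Taxon25,Taxon27),(Taxon49,Taxon21)))); the answer is its 12 terminal taxa in alphabetical order.

Taxon15, Taxon20, Taxon21, Taxon25, Taxon27, Taxon33, Taxon34, Taxon49, Taxon6, Taxon63, Taxon65, Taxon7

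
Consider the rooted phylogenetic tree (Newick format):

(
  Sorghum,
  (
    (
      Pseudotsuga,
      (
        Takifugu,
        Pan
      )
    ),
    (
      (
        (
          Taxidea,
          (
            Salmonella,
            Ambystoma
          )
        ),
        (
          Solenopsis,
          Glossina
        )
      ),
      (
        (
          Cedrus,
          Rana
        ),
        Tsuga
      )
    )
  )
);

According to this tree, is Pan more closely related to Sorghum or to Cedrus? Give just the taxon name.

Cedrus

The MRCA of Pan and Cedrus subtends ((Pseudotsuga,(Takifugu,Pan)),(((Taxidea,(Salmonella,Ambystoma)),(Solenopsis,Glossina)),((Cedrus,Rana),Tsuga))) (11 taxa).
The MRCA of Pan and Sorghum is the root, subtending the entire tree (12 taxa).
The first is nested inside the second, so Pan shares a more recent common ancestor with Cedrus.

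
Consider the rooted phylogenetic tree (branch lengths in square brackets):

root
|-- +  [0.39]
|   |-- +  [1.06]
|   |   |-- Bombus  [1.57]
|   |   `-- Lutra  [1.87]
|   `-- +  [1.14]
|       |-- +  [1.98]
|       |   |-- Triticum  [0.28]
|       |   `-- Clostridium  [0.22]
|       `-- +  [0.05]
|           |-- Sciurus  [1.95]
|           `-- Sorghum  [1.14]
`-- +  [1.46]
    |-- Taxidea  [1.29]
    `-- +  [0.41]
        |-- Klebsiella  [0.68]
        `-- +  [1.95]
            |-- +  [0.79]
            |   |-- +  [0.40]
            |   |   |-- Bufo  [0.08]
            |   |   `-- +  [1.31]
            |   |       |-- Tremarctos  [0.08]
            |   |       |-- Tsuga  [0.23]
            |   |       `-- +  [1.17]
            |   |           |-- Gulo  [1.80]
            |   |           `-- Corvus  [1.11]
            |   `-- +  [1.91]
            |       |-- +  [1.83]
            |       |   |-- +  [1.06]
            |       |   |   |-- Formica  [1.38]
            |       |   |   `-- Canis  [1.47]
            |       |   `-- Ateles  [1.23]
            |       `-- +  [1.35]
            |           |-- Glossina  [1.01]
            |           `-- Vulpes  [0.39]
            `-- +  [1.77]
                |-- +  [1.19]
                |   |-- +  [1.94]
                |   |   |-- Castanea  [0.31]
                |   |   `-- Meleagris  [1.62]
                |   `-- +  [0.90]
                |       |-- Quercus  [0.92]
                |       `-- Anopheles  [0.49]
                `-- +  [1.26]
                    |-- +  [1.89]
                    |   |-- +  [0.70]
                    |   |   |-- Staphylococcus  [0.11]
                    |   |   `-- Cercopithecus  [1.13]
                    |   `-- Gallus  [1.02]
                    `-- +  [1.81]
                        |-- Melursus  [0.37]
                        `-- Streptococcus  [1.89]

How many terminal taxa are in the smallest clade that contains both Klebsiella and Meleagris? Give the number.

20

The MRCA of Klebsiella and Meleagris is the node subtending (Klebsiella,(((Bufo,(Tremarctos,Tsuga,(Gulo,Corvus))),(((Formica,Canis),Ateles),(Glossina,Vulpes))),(((Castanea,Meleagris),(Quercus,Anopheles)),(((Staphylococcus,Cercopithecus),Gallus),(Melursus,Streptococcus))))).
That clade contains 20 terminal taxa: Anopheles, Ateles, Bufo, Canis, Castanea, Cercopithecus, Corvus, Formica, Gallus, Glossina, Gulo, Klebsiella, Meleagris, Melursus, Quercus, Staphylococcus, Streptococcus, Tremarctos, Tsuga, Vulpes.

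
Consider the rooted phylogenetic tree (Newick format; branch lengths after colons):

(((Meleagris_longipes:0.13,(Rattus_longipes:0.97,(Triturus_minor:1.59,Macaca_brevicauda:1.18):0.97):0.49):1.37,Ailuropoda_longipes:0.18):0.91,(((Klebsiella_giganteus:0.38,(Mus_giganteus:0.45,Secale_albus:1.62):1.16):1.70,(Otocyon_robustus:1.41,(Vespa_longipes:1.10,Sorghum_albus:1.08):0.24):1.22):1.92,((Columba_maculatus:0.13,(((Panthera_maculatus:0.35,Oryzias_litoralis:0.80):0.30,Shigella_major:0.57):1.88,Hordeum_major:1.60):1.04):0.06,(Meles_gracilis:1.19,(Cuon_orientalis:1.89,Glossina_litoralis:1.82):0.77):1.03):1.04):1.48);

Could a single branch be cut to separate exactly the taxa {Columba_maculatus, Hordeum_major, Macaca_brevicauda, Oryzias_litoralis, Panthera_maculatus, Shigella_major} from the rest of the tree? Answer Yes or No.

The MRCA of the listed taxa is the root, so the smallest clade containing them is the whole tree.
That clade also contains Ailuropoda_longipes, Cuon_orientalis, Glossina_litoralis, Klebsiella_giganteus, Meleagris_longipes, Meles_gracilis, Mus_giganteus, Otocyon_robustus, Rattus_longipes, Secale_albus, Sorghum_albus, Triturus_minor, Vespa_longipes, which are not in the proposed group, so the group is not monophyletic.

No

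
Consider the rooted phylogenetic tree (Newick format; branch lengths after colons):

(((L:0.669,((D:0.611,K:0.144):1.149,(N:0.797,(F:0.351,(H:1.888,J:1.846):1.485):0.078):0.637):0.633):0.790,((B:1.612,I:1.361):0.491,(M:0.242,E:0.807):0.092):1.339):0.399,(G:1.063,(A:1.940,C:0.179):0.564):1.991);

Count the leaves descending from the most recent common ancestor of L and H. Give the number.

7

The MRCA of L and H is the node subtending (L,((D,K),(N,(F,(H,J))))).
That clade contains 7 terminal taxa: D, F, H, J, K, L, N.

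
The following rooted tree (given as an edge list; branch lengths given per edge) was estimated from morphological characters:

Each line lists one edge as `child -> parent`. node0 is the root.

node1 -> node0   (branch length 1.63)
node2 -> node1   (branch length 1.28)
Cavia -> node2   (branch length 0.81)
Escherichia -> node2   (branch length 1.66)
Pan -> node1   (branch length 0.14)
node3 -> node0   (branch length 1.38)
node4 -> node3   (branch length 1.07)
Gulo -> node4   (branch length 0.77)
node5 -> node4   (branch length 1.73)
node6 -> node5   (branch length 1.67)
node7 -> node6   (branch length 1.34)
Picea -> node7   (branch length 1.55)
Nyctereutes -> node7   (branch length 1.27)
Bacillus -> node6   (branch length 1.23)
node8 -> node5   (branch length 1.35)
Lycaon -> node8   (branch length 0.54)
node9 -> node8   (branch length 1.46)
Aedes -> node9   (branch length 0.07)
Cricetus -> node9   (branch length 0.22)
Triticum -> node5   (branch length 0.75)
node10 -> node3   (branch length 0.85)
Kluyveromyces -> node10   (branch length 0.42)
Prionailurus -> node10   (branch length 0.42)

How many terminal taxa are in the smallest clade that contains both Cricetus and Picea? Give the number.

The MRCA of Cricetus and Picea is the node subtending (((Picea,Nyctereutes),Bacillus),(Lycaon,(Aedes,Cricetus)),Triticum).
That clade contains 7 terminal taxa: Aedes, Bacillus, Cricetus, Lycaon, Nyctereutes, Picea, Triticum.

7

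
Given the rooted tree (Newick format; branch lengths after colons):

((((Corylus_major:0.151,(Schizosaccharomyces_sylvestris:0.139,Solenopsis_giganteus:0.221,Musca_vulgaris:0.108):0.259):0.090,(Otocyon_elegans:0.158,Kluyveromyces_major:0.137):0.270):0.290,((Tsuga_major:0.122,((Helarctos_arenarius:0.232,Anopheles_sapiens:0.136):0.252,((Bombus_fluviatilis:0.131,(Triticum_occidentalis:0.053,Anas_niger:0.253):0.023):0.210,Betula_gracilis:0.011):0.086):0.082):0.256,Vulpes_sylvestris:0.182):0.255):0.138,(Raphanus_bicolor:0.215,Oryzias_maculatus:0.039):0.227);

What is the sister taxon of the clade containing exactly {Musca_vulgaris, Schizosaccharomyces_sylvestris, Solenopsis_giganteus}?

Corylus_major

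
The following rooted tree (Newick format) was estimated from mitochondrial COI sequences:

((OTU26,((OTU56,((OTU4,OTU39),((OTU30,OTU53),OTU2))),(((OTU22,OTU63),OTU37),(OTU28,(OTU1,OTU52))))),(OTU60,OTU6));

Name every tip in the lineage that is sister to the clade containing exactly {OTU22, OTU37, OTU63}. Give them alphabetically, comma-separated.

The clade containing exactly {OTU22, OTU37, OTU63} attaches to the tree at the node subtending (((OTU22,OTU63),OTU37),(OTU28,(OTU1,OTU52))).
The other lineage descending from that same node — the sister group — is (OTU28,(OTU1,OTU52)); its 3 tips in alphabetical order are the answer.

OTU1, OTU28, OTU52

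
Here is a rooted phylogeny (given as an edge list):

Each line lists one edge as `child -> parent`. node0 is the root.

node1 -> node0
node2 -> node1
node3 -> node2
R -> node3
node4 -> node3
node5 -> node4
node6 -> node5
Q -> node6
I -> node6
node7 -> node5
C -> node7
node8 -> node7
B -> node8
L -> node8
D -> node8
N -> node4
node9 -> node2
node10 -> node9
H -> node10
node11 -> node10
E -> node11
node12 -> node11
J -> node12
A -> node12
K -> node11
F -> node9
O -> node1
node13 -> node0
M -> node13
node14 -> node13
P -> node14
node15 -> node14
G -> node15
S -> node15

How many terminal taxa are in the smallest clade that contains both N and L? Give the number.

7

The MRCA of N and L is the node subtending (((Q,I),(C,(B,L,D))),N).
That clade contains 7 terminal taxa: B, C, D, I, L, N, Q.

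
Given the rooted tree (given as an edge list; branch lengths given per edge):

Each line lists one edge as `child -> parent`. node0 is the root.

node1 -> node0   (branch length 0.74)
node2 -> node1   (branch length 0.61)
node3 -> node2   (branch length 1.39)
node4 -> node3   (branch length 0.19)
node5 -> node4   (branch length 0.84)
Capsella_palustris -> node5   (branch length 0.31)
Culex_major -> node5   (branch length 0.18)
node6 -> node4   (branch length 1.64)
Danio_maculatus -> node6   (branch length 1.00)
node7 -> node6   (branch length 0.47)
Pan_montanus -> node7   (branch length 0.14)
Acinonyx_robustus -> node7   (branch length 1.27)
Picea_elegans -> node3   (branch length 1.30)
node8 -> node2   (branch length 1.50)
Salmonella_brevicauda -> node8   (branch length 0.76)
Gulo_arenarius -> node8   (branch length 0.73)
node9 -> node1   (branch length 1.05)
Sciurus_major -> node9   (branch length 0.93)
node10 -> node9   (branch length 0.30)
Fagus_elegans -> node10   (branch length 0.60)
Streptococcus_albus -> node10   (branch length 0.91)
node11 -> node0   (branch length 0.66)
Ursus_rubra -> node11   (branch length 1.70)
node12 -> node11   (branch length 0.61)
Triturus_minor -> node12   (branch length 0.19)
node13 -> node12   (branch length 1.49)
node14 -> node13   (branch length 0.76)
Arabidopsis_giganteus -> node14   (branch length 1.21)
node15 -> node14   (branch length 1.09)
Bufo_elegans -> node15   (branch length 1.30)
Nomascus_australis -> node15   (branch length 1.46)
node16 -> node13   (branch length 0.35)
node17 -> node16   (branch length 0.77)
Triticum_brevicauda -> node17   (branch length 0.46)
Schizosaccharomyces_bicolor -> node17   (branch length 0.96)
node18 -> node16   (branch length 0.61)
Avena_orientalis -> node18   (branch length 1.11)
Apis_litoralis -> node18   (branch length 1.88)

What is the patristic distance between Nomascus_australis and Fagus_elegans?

8.76

The path runs Nomascus_australis → … → MRCA → … → Fagus_elegans; the MRCA is the root of the tree.
Branch lengths along that path: 1.46 + 1.09 + 0.76 + 1.49 + 0.61 + 0.66 + 0.74 + 1.05 + 0.30 + 0.60 = 8.76.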